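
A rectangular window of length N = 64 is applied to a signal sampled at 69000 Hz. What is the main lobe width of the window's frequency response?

For a rectangular window of length N,
the main lobe width in frequency is 2*f_s/N.
= 2*69000/64 = 8625/4 Hz
This determines the minimum frequency separation for resolving two sinusoids.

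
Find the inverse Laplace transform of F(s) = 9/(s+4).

Standard pair: k/(s+a) <-> k*e^(-at)*u(t)
With k=9, a=4: f(t) = 9*e^(-4t)*u(t)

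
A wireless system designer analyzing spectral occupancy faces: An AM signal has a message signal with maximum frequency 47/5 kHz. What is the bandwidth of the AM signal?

In AM (double-sideband), the bandwidth is twice the message frequency.
BW = 2 * f_m = 2 * 47/5 kHz = 94/5 kHz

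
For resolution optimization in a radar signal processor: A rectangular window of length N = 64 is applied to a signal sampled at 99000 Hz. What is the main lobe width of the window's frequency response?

For a rectangular window of length N,
the main lobe width in frequency is 2*f_s/N.
= 2*99000/64 = 12375/4 Hz
This determines the minimum frequency separation for resolving two sinusoids.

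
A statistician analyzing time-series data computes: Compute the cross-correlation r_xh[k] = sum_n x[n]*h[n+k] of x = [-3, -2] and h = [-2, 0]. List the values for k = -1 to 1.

Both sequences indexed from 0 and zero outside their support.
Lags with overlap: k = -1 to 1.
  r_xh[-1] = x[1]*h[0] = 4
  r_xh[0] = x[0]*h[0] + x[1]*h[1] = 6
  r_xh[1] = x[0]*h[1] = 0
r_xh = [4, 6, 0] (for k = -1, ..., 1)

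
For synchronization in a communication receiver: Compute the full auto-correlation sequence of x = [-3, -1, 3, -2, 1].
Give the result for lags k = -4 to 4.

r_xx[k] = sum_m x[m]*x[m+k], indexed from 0, for k = -4 to 4:
  r_xx[-4] = x[4]*x[0] = -3
  r_xx[-3] = x[3]*x[0] + x[4]*x[1] = 5
  r_xx[-2] = x[2]*x[0] + x[3]*x[1] + x[4]*x[2] = -4
  r_xx[-1] = x[1]*x[0] + x[2]*x[1] + x[3]*x[2] + x[4]*x[3] = -8
  r_xx[0] = x[0]*x[0] + x[1]*x[1] + x[2]*x[2] + x[3]*x[3] + x[4]*x[4] = 24
  r_xx[1] = x[0]*x[1] + x[1]*x[2] + x[2]*x[3] + x[3]*x[4] = -8
  r_xx[2] = x[0]*x[2] + x[1]*x[3] + x[2]*x[4] = -4
  r_xx[3] = x[0]*x[3] + x[1]*x[4] = 5
  r_xx[4] = x[0]*x[4] = -3
r_xx = [-3, 5, -4, -8, 24, -8, -4, 5, -3]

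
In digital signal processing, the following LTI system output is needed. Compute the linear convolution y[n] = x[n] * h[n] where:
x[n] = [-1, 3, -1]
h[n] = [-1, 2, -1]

y[n] = sum_k x[k]*h[n-k]. Output length = len(x) + len(h) - 1 = 3 + 3 - 1 = 5.
y[0] = -1*-1 = 1
y[1] = 3*-1 + -1*2 = -5
y[2] = -1*-1 + 3*2 + -1*-1 = 8
y[3] = -1*2 + 3*-1 = -5
y[4] = -1*-1 = 1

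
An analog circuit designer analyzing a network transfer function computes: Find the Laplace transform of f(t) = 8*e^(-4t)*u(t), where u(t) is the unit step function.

Standard Laplace transform pair:
e^(-at)*u(t) <-> 1/(s+a)
With a = 4: L{8*e^(-4t)*u(t)} = 8/(s+4), ROC: Re(s) > -4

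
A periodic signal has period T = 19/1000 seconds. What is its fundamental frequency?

The fundamental frequency is the reciprocal of the period.
f = 1/T = 1/(19/1000) = 1000/19 Hz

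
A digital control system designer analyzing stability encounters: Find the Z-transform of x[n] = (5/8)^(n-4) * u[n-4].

Time-shifting property: if X(z) = Z{x[n]}, then Z{x[n-d]} = z^(-d) * X(z)
X(z) = z/(z - 5/8) for x[n] = (5/8)^n * u[n]
Z{x[n-4]} = z^(-4) * z/(z - 5/8) = z^(-3)/(z - 5/8)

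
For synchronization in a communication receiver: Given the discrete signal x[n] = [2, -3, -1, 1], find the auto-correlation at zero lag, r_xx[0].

The auto-correlation at zero lag r_xx[0] equals the signal energy.
r_xx[0] = sum of x[n]^2 = 2^2 + (-3)^2 + (-1)^2 + 1^2
= 4 + 9 + 1 + 1 = 15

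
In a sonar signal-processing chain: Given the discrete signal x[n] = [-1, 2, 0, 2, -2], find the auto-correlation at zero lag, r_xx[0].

The auto-correlation at zero lag r_xx[0] equals the signal energy.
r_xx[0] = sum of x[n]^2 = (-1)^2 + 2^2 + 0^2 + 2^2 + (-2)^2
= 1 + 4 + 0 + 4 + 4 = 13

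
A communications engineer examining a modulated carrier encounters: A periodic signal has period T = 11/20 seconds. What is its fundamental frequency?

The fundamental frequency is the reciprocal of the period.
f = 1/T = 1/(11/20) = 20/11 Hz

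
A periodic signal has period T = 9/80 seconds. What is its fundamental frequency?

The fundamental frequency is the reciprocal of the period.
f = 1/T = 1/(9/80) = 80/9 Hz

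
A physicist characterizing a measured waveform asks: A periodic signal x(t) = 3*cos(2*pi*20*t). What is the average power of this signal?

Average power of A*cos(wt) is A^2/2.
P = 3^2 / 2 = 9/2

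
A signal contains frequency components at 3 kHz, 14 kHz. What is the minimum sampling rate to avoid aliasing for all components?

The highest frequency component is f_max = 14 kHz.
Nyquist rate = 2 * f_max = 2 * 14 kHz = 28 kHz.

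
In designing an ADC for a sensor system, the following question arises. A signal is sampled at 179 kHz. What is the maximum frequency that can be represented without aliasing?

The maximum frequency that can be represented without aliasing
is the Nyquist frequency: f_max = f_s / 2 = 179 kHz / 2 = 179/2 kHz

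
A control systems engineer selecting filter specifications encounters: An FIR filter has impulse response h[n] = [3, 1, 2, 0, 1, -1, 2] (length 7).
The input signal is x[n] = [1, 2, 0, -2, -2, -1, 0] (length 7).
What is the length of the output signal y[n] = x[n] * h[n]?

For linear convolution, the output length is:
len(y) = len(x) + len(h) - 1 = 7 + 7 - 1 = 13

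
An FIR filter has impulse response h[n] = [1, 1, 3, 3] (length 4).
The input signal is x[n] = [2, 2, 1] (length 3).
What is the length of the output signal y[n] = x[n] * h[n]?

For linear convolution, the output length is:
len(y) = len(x) + len(h) - 1 = 3 + 4 - 1 = 6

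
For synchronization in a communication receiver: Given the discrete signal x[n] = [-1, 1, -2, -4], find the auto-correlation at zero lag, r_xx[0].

The auto-correlation at zero lag r_xx[0] equals the signal energy.
r_xx[0] = sum of x[n]^2 = (-1)^2 + 1^2 + (-2)^2 + (-4)^2
= 1 + 1 + 4 + 16 = 22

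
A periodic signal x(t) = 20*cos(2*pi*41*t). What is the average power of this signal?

Average power of A*cos(wt) is A^2/2.
P = 20^2 / 2 = 400/2 = 200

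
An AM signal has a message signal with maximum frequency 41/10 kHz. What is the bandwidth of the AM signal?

In AM (double-sideband), the bandwidth is twice the message frequency.
BW = 2 * f_m = 2 * 41/10 kHz = 41/5 kHz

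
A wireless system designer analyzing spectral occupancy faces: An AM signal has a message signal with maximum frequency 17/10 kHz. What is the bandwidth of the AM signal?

In AM (double-sideband), the bandwidth is twice the message frequency.
BW = 2 * f_m = 2 * 17/10 kHz = 17/5 kHz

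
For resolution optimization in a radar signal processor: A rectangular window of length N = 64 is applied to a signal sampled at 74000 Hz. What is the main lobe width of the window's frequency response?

For a rectangular window of length N,
the main lobe width in frequency is 2*f_s/N.
= 2*74000/64 = 4625/2 Hz
This determines the minimum frequency separation for resolving two sinusoids.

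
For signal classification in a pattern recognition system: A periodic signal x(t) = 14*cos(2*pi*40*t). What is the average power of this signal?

Average power of A*cos(wt) is A^2/2.
P = 14^2 / 2 = 196/2 = 98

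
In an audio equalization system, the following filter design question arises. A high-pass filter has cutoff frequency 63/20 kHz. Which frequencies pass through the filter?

A high-pass filter passes all frequencies above the cutoff frequency 63/20 kHz and attenuates lower frequencies.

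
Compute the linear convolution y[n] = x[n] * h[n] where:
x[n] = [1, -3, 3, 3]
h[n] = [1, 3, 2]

y[n] = sum_k x[k]*h[n-k]. Output length = len(x) + len(h) - 1 = 4 + 3 - 1 = 6.
y[0] = 1*1 = 1
y[1] = -3*1 + 1*3 = 0
y[2] = 3*1 + -3*3 + 1*2 = -4
y[3] = 3*1 + 3*3 + -3*2 = 6
y[4] = 3*3 + 3*2 = 15
y[5] = 3*2 = 6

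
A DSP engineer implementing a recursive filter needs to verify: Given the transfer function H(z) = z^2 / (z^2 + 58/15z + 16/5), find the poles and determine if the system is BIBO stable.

Poles are roots of the denominator: z^2 + 58/15z + 16/5 = 0.
Quadratic formula: z = [-(58/15) +/- sqrt((58/15)^2 - 4*(16/5))] / 2
Discriminant = 3364/225 - 64/5 = 484/225; sqrt = 22/15.
z = (-58/15 +/- 22/15) / 2 => z = -6/5 or z = -8/3.
|p1| = 8/3, |p2| = 6/5.
For BIBO stability, all poles must lie inside the unit circle (|p| < 1).
System is UNSTABLE since at least one |p| >= 1.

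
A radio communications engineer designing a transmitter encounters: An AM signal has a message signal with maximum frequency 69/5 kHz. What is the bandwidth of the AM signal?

In AM (double-sideband), the bandwidth is twice the message frequency.
BW = 2 * f_m = 2 * 69/5 kHz = 138/5 kHz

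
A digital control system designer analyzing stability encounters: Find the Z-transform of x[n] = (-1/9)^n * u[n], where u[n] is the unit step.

The Z-transform of a^n * u[n] is z/(z-a) for |z| > |a|.
Here a = -1/9, so X(z) = z/(z - (-1/9)) = 9z/(9z + 1)
ROC: |z| > 1/9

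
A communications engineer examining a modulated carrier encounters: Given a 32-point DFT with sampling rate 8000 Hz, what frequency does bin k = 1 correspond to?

The frequency of DFT bin k is: f_k = k * f_s / N
f_1 = 1 * 8000 / 32 = 250 Hz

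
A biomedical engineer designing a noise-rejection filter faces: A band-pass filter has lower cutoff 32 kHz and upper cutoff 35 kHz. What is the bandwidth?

Bandwidth = f_high - f_low
= 35 kHz - 32 kHz = 3 kHz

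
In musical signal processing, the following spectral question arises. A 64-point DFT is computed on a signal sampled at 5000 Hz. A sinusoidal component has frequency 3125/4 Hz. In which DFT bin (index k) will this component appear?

DFT frequency resolution = f_s/N = 5000/64 = 625/8 Hz
Bin index k = f_signal / resolution = 3125/4 / 625/8 = 10
The signal frequency 3125/4 Hz falls in DFT bin k = 10.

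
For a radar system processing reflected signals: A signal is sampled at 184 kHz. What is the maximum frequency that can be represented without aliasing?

The maximum frequency that can be represented without aliasing
is the Nyquist frequency: f_max = f_s / 2 = 184 kHz / 2 = 92 kHz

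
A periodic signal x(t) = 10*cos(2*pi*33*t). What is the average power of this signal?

Average power of A*cos(wt) is A^2/2.
P = 10^2 / 2 = 100/2 = 50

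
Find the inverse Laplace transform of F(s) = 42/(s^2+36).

Standard pair: w/(s^2+w^2) <-> sin(wt)*u(t)
Recognize w^2 = 36, so w = 6; numerator 42 = 7*6.
f(t) = 7*sin(6t)*u(t)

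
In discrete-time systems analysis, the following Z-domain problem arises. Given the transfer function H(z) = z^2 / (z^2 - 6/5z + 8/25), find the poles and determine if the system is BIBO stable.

Poles are roots of the denominator: z^2 - 6/5z + 8/25 = 0.
Quadratic formula: z = [-(-6/5) +/- sqrt((-6/5)^2 - 4*(8/25))] / 2
Discriminant = 36/25 - 32/25 = 4/25; sqrt = 2/5.
z = (6/5 +/- 2/5) / 2 => z = 4/5 or z = 2/5.
|p1| = 2/5, |p2| = 4/5.
For BIBO stability, all poles must lie inside the unit circle (|p| < 1).
System is STABLE since both |p| < 1.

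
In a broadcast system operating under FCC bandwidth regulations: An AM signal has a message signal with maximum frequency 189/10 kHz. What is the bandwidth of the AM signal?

In AM (double-sideband), the bandwidth is twice the message frequency.
BW = 2 * f_m = 2 * 189/10 kHz = 189/5 kHz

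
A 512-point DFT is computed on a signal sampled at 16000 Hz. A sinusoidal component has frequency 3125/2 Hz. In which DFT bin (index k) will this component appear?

DFT frequency resolution = f_s/N = 16000/512 = 125/4 Hz
Bin index k = f_signal / resolution = 3125/2 / 125/4 = 50
The signal frequency 3125/2 Hz falls in DFT bin k = 50.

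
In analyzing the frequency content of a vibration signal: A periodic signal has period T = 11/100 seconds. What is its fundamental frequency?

The fundamental frequency is the reciprocal of the period.
f = 1/T = 1/(11/100) = 100/11 Hz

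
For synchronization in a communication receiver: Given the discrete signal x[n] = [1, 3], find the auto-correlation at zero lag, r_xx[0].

The auto-correlation at zero lag r_xx[0] equals the signal energy.
r_xx[0] = sum of x[n]^2 = 1^2 + 3^2
= 1 + 9 = 10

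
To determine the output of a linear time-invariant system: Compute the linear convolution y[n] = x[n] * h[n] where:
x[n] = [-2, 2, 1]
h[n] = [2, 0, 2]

y[n] = sum_k x[k]*h[n-k]. Output length = len(x) + len(h) - 1 = 3 + 3 - 1 = 5.
y[0] = -2*2 = -4
y[1] = 2*2 + -2*0 = 4
y[2] = 1*2 + 2*0 + -2*2 = -2
y[3] = 1*0 + 2*2 = 4
y[4] = 1*2 = 2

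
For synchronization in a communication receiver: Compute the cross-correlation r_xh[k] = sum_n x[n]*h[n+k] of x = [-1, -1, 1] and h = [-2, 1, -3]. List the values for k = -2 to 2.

Both sequences indexed from 0 and zero outside their support.
Lags with overlap: k = -2 to 2.
  r_xh[-2] = x[2]*h[0] = -2
  r_xh[-1] = x[1]*h[0] + x[2]*h[1] = 3
  r_xh[0] = x[0]*h[0] + x[1]*h[1] + x[2]*h[2] = -2
  r_xh[1] = x[0]*h[1] + x[1]*h[2] = 2
  r_xh[2] = x[0]*h[2] = 3
r_xh = [-2, 3, -2, 2, 3] (for k = -2, ..., 2)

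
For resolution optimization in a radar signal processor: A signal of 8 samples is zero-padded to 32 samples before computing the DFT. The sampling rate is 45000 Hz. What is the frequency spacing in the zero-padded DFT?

Original DFT: N = 8, resolution = f_s/N = 45000/8 = 5625 Hz
Zero-padded DFT: N = 32, resolution = f_s/N = 45000/32 = 5625/4 Hz
Zero-padding interpolates the spectrum (finer frequency grid)
but does NOT improve the true spectral resolution (ability to resolve close frequencies).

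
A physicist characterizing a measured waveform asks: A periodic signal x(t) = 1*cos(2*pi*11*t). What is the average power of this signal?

Average power of A*cos(wt) is A^2/2.
P = 1^2 / 2 = 1/2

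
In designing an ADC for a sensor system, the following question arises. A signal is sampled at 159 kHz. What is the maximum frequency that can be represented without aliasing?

The maximum frequency that can be represented without aliasing
is the Nyquist frequency: f_max = f_s / 2 = 159 kHz / 2 = 159/2 kHz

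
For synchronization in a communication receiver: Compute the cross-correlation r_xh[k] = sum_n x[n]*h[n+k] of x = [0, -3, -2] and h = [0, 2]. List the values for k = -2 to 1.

Both sequences indexed from 0 and zero outside their support.
Lags with overlap: k = -2 to 1.
  r_xh[-2] = x[2]*h[0] = 0
  r_xh[-1] = x[1]*h[0] + x[2]*h[1] = -4
  r_xh[0] = x[0]*h[0] + x[1]*h[1] = -6
  r_xh[1] = x[0]*h[1] = 0
r_xh = [0, -4, -6, 0] (for k = -2, ..., 1)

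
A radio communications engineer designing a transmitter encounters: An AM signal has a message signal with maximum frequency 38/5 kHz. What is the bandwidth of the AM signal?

In AM (double-sideband), the bandwidth is twice the message frequency.
BW = 2 * f_m = 2 * 38/5 kHz = 76/5 kHz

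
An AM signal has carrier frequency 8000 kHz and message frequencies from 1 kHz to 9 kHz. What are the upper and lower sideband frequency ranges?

Upper sideband (USB) = fc + [fm_low, fm_high] = 8000 + [1, 9] = [8001, 8009] kHz
Lower sideband (LSB) = fc - [fm_high, fm_low] = 8000 - [9, 1] = [7991, 7999] kHz
Total occupied spectrum: 7991 kHz to 8009 kHz (plus carrier at 8000 kHz)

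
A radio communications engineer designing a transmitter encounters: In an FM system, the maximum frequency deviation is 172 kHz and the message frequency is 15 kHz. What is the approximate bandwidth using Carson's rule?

Carson's rule: BW = 2*(delta_f + f_m)
= 2*(172 + 15) kHz = 374 kHz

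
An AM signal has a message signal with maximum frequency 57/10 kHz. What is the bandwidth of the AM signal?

In AM (double-sideband), the bandwidth is twice the message frequency.
BW = 2 * f_m = 2 * 57/10 kHz = 57/5 kHz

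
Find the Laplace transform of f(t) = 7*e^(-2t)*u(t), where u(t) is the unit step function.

Standard Laplace transform pair:
e^(-at)*u(t) <-> 1/(s+a)
With a = 2: L{7*e^(-2t)*u(t)} = 7/(s+2), ROC: Re(s) > -2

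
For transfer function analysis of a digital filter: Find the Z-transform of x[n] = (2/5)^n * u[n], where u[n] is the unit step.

The Z-transform of a^n * u[n] is z/(z-a) for |z| > |a|.
Here a = 2/5, so X(z) = z/(z - (2/5)) = 5z/(5z - 2)
ROC: |z| > 2/5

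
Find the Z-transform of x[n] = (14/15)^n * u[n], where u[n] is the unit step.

The Z-transform of a^n * u[n] is z/(z-a) for |z| > |a|.
Here a = 14/15, so X(z) = z/(z - (14/15)) = 15z/(15z - 14)
ROC: |z| > 14/15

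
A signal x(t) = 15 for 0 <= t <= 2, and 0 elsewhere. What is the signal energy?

Energy = integral of |x(t)|^2 dt over the signal duration
= 15^2 * 2 = 225 * 2 = 450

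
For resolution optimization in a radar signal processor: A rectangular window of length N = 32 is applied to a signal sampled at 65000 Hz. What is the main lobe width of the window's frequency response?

For a rectangular window of length N,
the main lobe width in frequency is 2*f_s/N.
= 2*65000/32 = 8125/2 Hz
This determines the minimum frequency separation for resolving two sinusoids.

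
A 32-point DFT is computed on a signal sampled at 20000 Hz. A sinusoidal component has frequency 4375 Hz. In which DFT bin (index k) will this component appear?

DFT frequency resolution = f_s/N = 20000/32 = 625 Hz
Bin index k = f_signal / resolution = 4375 / 625 = 7
The signal frequency 4375 Hz falls in DFT bin k = 7.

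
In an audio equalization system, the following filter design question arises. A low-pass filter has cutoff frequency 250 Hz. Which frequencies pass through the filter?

A low-pass filter passes all frequencies below the cutoff frequency 250 Hz and attenuates higher frequencies.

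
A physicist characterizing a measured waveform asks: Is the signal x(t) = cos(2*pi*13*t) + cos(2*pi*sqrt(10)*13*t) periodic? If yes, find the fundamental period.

f1 = 13 Hz, f2 = 13*sqrt(10) Hz
Ratio f2/f1 = sqrt(10), which is irrational.
Since the frequency ratio is irrational, no common period exists.
The signal is not periodic.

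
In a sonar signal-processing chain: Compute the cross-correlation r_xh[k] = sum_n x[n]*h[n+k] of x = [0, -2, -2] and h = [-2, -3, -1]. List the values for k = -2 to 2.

Both sequences indexed from 0 and zero outside their support.
Lags with overlap: k = -2 to 2.
  r_xh[-2] = x[2]*h[0] = 4
  r_xh[-1] = x[1]*h[0] + x[2]*h[1] = 10
  r_xh[0] = x[0]*h[0] + x[1]*h[1] + x[2]*h[2] = 8
  r_xh[1] = x[0]*h[1] + x[1]*h[2] = 2
  r_xh[2] = x[0]*h[2] = 0
r_xh = [4, 10, 8, 2, 0] (for k = -2, ..., 2)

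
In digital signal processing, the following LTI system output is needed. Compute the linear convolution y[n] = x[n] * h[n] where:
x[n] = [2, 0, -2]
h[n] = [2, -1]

y[n] = sum_k x[k]*h[n-k]. Output length = len(x) + len(h) - 1 = 3 + 2 - 1 = 4.
y[0] = 2*2 = 4
y[1] = 0*2 + 2*-1 = -2
y[2] = -2*2 + 0*-1 = -4
y[3] = -2*-1 = 2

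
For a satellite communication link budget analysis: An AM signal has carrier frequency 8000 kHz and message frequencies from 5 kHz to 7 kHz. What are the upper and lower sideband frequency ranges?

Upper sideband (USB) = fc + [fm_low, fm_high] = 8000 + [5, 7] = [8005, 8007] kHz
Lower sideband (LSB) = fc - [fm_high, fm_low] = 8000 - [7, 5] = [7993, 7995] kHz
Total occupied spectrum: 7993 kHz to 8007 kHz (plus carrier at 8000 kHz)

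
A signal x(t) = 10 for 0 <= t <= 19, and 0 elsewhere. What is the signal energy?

Energy = integral of |x(t)|^2 dt over the signal duration
= 10^2 * 19 = 100 * 19 = 1900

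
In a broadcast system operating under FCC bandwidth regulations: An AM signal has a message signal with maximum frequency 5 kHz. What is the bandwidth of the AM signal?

In AM (double-sideband), the bandwidth is twice the message frequency.
BW = 2 * f_m = 2 * 5 kHz = 10 kHz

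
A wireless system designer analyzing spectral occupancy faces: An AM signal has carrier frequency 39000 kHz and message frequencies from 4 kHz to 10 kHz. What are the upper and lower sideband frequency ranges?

Upper sideband (USB) = fc + [fm_low, fm_high] = 39000 + [4, 10] = [39004, 39010] kHz
Lower sideband (LSB) = fc - [fm_high, fm_low] = 39000 - [10, 4] = [38990, 38996] kHz
Total occupied spectrum: 38990 kHz to 39010 kHz (plus carrier at 39000 kHz)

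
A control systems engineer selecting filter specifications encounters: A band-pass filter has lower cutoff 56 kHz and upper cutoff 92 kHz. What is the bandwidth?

Bandwidth = f_high - f_low
= 92 kHz - 56 kHz = 36 kHz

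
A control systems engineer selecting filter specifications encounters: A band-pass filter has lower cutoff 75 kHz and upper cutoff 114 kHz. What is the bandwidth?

Bandwidth = f_high - f_low
= 114 kHz - 75 kHz = 39 kHz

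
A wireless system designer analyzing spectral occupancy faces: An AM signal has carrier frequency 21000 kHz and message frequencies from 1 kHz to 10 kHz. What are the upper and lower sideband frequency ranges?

Upper sideband (USB) = fc + [fm_low, fm_high] = 21000 + [1, 10] = [21001, 21010] kHz
Lower sideband (LSB) = fc - [fm_high, fm_low] = 21000 - [10, 1] = [20990, 20999] kHz
Total occupied spectrum: 20990 kHz to 21010 kHz (plus carrier at 21000 kHz)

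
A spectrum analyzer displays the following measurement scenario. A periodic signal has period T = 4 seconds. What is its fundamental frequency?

The fundamental frequency is the reciprocal of the period.
f = 1/T = 1/(4) = 1/4 Hz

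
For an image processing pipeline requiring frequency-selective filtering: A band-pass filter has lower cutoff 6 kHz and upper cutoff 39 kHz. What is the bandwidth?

Bandwidth = f_high - f_low
= 39 kHz - 6 kHz = 33 kHz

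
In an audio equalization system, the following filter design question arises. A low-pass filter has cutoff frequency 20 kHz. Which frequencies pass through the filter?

A low-pass filter passes all frequencies below the cutoff frequency 20 kHz and attenuates higher frequencies.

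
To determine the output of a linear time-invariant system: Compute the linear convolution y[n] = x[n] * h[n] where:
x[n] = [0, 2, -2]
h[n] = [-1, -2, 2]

y[n] = sum_k x[k]*h[n-k]. Output length = len(x) + len(h) - 1 = 3 + 3 - 1 = 5.
y[0] = 0*-1 = 0
y[1] = 2*-1 + 0*-2 = -2
y[2] = -2*-1 + 2*-2 + 0*2 = -2
y[3] = -2*-2 + 2*2 = 8
y[4] = -2*2 = -4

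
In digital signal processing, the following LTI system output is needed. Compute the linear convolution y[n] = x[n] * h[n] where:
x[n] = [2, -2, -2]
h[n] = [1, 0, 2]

y[n] = sum_k x[k]*h[n-k]. Output length = len(x) + len(h) - 1 = 3 + 3 - 1 = 5.
y[0] = 2*1 = 2
y[1] = -2*1 + 2*0 = -2
y[2] = -2*1 + -2*0 + 2*2 = 2
y[3] = -2*0 + -2*2 = -4
y[4] = -2*2 = -4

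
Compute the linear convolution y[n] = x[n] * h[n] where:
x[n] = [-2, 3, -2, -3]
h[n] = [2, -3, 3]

y[n] = sum_k x[k]*h[n-k]. Output length = len(x) + len(h) - 1 = 4 + 3 - 1 = 6.
y[0] = -2*2 = -4
y[1] = 3*2 + -2*-3 = 12
y[2] = -2*2 + 3*-3 + -2*3 = -19
y[3] = -3*2 + -2*-3 + 3*3 = 9
y[4] = -3*-3 + -2*3 = 3
y[5] = -3*3 = -9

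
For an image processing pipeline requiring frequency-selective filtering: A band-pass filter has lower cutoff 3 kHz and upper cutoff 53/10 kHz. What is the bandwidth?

Bandwidth = f_high - f_low
= 53/10 kHz - 3 kHz = 23/10 kHz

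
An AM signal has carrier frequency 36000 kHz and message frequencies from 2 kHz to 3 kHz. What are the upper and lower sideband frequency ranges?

Upper sideband (USB) = fc + [fm_low, fm_high] = 36000 + [2, 3] = [36002, 36003] kHz
Lower sideband (LSB) = fc - [fm_high, fm_low] = 36000 - [3, 2] = [35997, 35998] kHz
Total occupied spectrum: 35997 kHz to 36003 kHz (plus carrier at 36000 kHz)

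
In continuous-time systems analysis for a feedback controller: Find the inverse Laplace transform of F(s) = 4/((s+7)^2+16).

Standard pair: w/((s+a)^2+w^2) <-> e^(-at)*sin(wt)*u(t)
With a=7, w=4: f(t) = e^(-7t)*sin(4t)*u(t)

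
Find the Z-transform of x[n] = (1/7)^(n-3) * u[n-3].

Time-shifting property: if X(z) = Z{x[n]}, then Z{x[n-d]} = z^(-d) * X(z)
X(z) = z/(z - 1/7) for x[n] = (1/7)^n * u[n]
Z{x[n-3]} = z^(-3) * z/(z - 1/7) = z^(-2)/(z - 1/7)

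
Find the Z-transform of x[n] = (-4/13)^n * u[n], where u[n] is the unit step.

The Z-transform of a^n * u[n] is z/(z-a) for |z| > |a|.
Here a = -4/13, so X(z) = z/(z - (-4/13)) = 13z/(13z + 4)
ROC: |z| > 4/13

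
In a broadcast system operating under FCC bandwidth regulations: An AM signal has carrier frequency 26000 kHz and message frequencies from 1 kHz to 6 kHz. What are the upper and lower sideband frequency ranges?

Upper sideband (USB) = fc + [fm_low, fm_high] = 26000 + [1, 6] = [26001, 26006] kHz
Lower sideband (LSB) = fc - [fm_high, fm_low] = 26000 - [6, 1] = [25994, 25999] kHz
Total occupied spectrum: 25994 kHz to 26006 kHz (plus carrier at 26000 kHz)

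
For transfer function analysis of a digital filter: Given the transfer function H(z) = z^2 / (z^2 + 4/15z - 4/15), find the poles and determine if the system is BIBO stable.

Poles are roots of the denominator: z^2 + 4/15z - 4/15 = 0.
Quadratic formula: z = [-(4/15) +/- sqrt((4/15)^2 - 4*(-4/15))] / 2
Discriminant = 16/225 + 16/15 = 256/225; sqrt = 16/15.
z = (-4/15 +/- 16/15) / 2 => z = 2/5 or z = -2/3.
|p1| = 2/3, |p2| = 2/5.
For BIBO stability, all poles must lie inside the unit circle (|p| < 1).
System is STABLE since both |p| < 1.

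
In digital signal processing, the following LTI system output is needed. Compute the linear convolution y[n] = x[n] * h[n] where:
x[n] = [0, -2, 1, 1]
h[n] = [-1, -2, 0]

y[n] = sum_k x[k]*h[n-k]. Output length = len(x) + len(h) - 1 = 4 + 3 - 1 = 6.
y[0] = 0*-1 = 0
y[1] = -2*-1 + 0*-2 = 2
y[2] = 1*-1 + -2*-2 + 0*0 = 3
y[3] = 1*-1 + 1*-2 + -2*0 = -3
y[4] = 1*-2 + 1*0 = -2
y[5] = 1*0 = 0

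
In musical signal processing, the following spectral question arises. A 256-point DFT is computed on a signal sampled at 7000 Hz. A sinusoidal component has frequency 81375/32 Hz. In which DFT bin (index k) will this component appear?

DFT frequency resolution = f_s/N = 7000/256 = 875/32 Hz
Bin index k = f_signal / resolution = 81375/32 / 875/32 = 93
The signal frequency 81375/32 Hz falls in DFT bin k = 93.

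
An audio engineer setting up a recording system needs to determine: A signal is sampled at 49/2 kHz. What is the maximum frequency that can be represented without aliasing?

The maximum frequency that can be represented without aliasing
is the Nyquist frequency: f_max = f_s / 2 = 49/2 kHz / 2 = 49/4 kHz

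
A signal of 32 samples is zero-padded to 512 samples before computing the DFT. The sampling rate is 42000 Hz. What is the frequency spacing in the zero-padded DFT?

Original DFT: N = 32, resolution = f_s/N = 42000/32 = 2625/2 Hz
Zero-padded DFT: N = 512, resolution = f_s/N = 42000/512 = 2625/32 Hz
Zero-padding interpolates the spectrum (finer frequency grid)
but does NOT improve the true spectral resolution (ability to resolve close frequencies).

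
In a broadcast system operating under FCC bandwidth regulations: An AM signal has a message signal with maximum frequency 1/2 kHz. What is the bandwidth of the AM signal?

In AM (double-sideband), the bandwidth is twice the message frequency.
BW = 2 * f_m = 2 * 1/2 kHz = 1 kHz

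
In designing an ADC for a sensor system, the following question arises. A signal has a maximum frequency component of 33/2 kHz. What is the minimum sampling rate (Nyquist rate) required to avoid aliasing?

By the Nyquist-Shannon sampling theorem,
the minimum sampling rate (Nyquist rate) must be at least 2 * f_max.
Nyquist rate = 2 * 33/2 kHz = 33 kHz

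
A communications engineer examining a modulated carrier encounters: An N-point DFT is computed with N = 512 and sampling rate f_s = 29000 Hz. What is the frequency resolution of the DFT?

DFT frequency resolution = f_s / N
= 29000 / 512 = 3625/64 Hz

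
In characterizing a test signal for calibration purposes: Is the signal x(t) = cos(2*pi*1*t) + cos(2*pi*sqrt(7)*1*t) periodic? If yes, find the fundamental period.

f1 = 1 Hz, f2 = 1*sqrt(7) Hz
Ratio f2/f1 = sqrt(7), which is irrational.
Since the frequency ratio is irrational, no common period exists.
The signal is not periodic.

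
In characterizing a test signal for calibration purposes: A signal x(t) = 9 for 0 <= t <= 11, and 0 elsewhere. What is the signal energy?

Energy = integral of |x(t)|^2 dt over the signal duration
= 9^2 * 11 = 81 * 11 = 891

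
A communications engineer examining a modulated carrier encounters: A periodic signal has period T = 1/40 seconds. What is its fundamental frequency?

The fundamental frequency is the reciprocal of the period.
f = 1/T = 1/(1/40) = 40 Hz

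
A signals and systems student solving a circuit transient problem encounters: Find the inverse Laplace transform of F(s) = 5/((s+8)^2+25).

Standard pair: w/((s+a)^2+w^2) <-> e^(-at)*sin(wt)*u(t)
With a=8, w=5: f(t) = e^(-8t)*sin(5t)*u(t)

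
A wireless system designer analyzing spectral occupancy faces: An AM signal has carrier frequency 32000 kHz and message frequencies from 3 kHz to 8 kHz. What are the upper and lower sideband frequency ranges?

Upper sideband (USB) = fc + [fm_low, fm_high] = 32000 + [3, 8] = [32003, 32008] kHz
Lower sideband (LSB) = fc - [fm_high, fm_low] = 32000 - [8, 3] = [31992, 31997] kHz
Total occupied spectrum: 31992 kHz to 32008 kHz (plus carrier at 32000 kHz)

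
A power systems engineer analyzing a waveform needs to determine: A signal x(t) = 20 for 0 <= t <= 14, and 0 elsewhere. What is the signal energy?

Energy = integral of |x(t)|^2 dt over the signal duration
= 20^2 * 14 = 400 * 14 = 5600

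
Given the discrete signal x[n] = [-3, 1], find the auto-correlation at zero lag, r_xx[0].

The auto-correlation at zero lag r_xx[0] equals the signal energy.
r_xx[0] = sum of x[n]^2 = (-3)^2 + 1^2
= 9 + 1 = 10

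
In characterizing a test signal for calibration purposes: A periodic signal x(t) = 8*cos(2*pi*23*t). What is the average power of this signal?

Average power of A*cos(wt) is A^2/2.
P = 8^2 / 2 = 64/2 = 32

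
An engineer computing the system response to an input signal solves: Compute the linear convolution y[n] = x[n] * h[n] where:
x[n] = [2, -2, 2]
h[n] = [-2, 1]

y[n] = sum_k x[k]*h[n-k]. Output length = len(x) + len(h) - 1 = 3 + 2 - 1 = 4.
y[0] = 2*-2 = -4
y[1] = -2*-2 + 2*1 = 6
y[2] = 2*-2 + -2*1 = -6
y[3] = 2*1 = 2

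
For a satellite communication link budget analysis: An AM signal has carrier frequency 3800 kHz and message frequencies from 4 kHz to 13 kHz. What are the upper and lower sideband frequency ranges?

Upper sideband (USB) = fc + [fm_low, fm_high] = 3800 + [4, 13] = [3804, 3813] kHz
Lower sideband (LSB) = fc - [fm_high, fm_low] = 3800 - [13, 4] = [3787, 3796] kHz
Total occupied spectrum: 3787 kHz to 3813 kHz (plus carrier at 3800 kHz)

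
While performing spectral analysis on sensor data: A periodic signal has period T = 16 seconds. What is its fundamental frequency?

The fundamental frequency is the reciprocal of the period.
f = 1/T = 1/(16) = 1/16 Hz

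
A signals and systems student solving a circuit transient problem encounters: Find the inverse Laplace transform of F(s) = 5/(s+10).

Standard pair: k/(s+a) <-> k*e^(-at)*u(t)
With k=5, a=10: f(t) = 5*e^(-10t)*u(t)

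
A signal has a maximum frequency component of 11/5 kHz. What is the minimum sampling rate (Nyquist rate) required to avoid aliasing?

By the Nyquist-Shannon sampling theorem,
the minimum sampling rate (Nyquist rate) must be at least 2 * f_max.
Nyquist rate = 2 * 11/5 kHz = 22/5 kHz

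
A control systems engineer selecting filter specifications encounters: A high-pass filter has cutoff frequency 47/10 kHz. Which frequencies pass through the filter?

A high-pass filter passes all frequencies above the cutoff frequency 47/10 kHz and attenuates lower frequencies.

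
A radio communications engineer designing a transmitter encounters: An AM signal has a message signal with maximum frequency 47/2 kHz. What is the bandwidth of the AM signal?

In AM (double-sideband), the bandwidth is twice the message frequency.
BW = 2 * f_m = 2 * 47/2 kHz = 47 kHz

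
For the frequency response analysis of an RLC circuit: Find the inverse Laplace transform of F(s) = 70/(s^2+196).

Standard pair: w/(s^2+w^2) <-> sin(wt)*u(t)
Recognize w^2 = 196, so w = 14; numerator 70 = 5*14.
f(t) = 5*sin(14t)*u(t)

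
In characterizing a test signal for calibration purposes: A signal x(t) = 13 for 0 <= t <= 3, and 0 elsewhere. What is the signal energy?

Energy = integral of |x(t)|^2 dt over the signal duration
= 13^2 * 3 = 169 * 3 = 507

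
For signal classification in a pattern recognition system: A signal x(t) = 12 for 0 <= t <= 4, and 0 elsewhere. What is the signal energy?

Energy = integral of |x(t)|^2 dt over the signal duration
= 12^2 * 4 = 144 * 4 = 576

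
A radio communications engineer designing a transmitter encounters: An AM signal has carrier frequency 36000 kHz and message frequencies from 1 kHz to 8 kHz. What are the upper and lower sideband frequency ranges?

Upper sideband (USB) = fc + [fm_low, fm_high] = 36000 + [1, 8] = [36001, 36008] kHz
Lower sideband (LSB) = fc - [fm_high, fm_low] = 36000 - [8, 1] = [35992, 35999] kHz
Total occupied spectrum: 35992 kHz to 36008 kHz (plus carrier at 36000 kHz)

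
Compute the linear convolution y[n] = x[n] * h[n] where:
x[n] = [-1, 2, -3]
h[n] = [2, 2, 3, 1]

y[n] = sum_k x[k]*h[n-k]. Output length = len(x) + len(h) - 1 = 3 + 4 - 1 = 6.
y[0] = -1*2 = -2
y[1] = 2*2 + -1*2 = 2
y[2] = -3*2 + 2*2 + -1*3 = -5
y[3] = -3*2 + 2*3 + -1*1 = -1
y[4] = -3*3 + 2*1 = -7
y[5] = -3*1 = -3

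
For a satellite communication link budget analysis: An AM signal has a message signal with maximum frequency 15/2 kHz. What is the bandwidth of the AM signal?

In AM (double-sideband), the bandwidth is twice the message frequency.
BW = 2 * f_m = 2 * 15/2 kHz = 15 kHz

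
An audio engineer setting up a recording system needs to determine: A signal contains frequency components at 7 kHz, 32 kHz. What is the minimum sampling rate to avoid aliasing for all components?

The highest frequency component is f_max = 32 kHz.
Nyquist rate = 2 * f_max = 2 * 32 kHz = 64 kHz.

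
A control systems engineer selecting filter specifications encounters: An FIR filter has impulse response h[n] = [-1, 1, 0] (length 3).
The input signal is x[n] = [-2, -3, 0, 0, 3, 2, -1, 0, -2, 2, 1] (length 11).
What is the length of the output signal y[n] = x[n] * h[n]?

For linear convolution, the output length is:
len(y) = len(x) + len(h) - 1 = 11 + 3 - 1 = 13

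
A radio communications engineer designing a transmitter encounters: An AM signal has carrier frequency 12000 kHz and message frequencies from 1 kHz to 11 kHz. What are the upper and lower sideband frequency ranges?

Upper sideband (USB) = fc + [fm_low, fm_high] = 12000 + [1, 11] = [12001, 12011] kHz
Lower sideband (LSB) = fc - [fm_high, fm_low] = 12000 - [11, 1] = [11989, 11999] kHz
Total occupied spectrum: 11989 kHz to 12011 kHz (plus carrier at 12000 kHz)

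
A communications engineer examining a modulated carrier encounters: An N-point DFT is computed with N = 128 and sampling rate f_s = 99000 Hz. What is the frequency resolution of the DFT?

DFT frequency resolution = f_s / N
= 99000 / 128 = 12375/16 Hz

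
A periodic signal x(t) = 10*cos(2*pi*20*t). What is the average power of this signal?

Average power of A*cos(wt) is A^2/2.
P = 10^2 / 2 = 100/2 = 50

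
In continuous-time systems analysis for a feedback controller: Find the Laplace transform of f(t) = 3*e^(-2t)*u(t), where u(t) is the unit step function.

Standard Laplace transform pair:
e^(-at)*u(t) <-> 1/(s+a)
With a = 2: L{3*e^(-2t)*u(t)} = 3/(s+2), ROC: Re(s) > -2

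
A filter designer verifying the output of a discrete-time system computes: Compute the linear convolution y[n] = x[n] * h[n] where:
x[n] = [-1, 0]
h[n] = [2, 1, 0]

y[n] = sum_k x[k]*h[n-k]. Output length = len(x) + len(h) - 1 = 2 + 3 - 1 = 4.
y[0] = -1*2 = -2
y[1] = 0*2 + -1*1 = -1
y[2] = 0*1 + -1*0 = 0
y[3] = 0*0 = 0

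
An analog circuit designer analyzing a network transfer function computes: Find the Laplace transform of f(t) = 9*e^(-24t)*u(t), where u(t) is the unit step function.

Standard Laplace transform pair:
e^(-at)*u(t) <-> 1/(s+a)
With a = 24: L{9*e^(-24t)*u(t)} = 9/(s+24), ROC: Re(s) > -24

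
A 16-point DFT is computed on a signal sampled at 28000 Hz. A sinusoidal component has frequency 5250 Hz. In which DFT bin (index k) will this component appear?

DFT frequency resolution = f_s/N = 28000/16 = 1750 Hz
Bin index k = f_signal / resolution = 5250 / 1750 = 3
The signal frequency 5250 Hz falls in DFT bin k = 3.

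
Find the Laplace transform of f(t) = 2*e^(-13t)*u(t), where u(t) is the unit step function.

Standard Laplace transform pair:
e^(-at)*u(t) <-> 1/(s+a)
With a = 13: L{2*e^(-13t)*u(t)} = 2/(s+13), ROC: Re(s) > -13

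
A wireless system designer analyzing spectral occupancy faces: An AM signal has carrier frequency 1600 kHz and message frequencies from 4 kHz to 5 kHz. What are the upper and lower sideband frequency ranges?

Upper sideband (USB) = fc + [fm_low, fm_high] = 1600 + [4, 5] = [1604, 1605] kHz
Lower sideband (LSB) = fc - [fm_high, fm_low] = 1600 - [5, 4] = [1595, 1596] kHz
Total occupied spectrum: 1595 kHz to 1605 kHz (plus carrier at 1600 kHz)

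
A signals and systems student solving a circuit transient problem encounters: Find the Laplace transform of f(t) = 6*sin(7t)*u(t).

Standard pair: sin(wt)*u(t) <-> w/(s^2+w^2)
With w = 7: L{6*sin(7t)*u(t)} = 42/(s^2+49)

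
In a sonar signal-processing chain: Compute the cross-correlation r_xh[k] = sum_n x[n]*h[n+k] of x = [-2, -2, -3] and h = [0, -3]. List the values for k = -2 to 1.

Both sequences indexed from 0 and zero outside their support.
Lags with overlap: k = -2 to 1.
  r_xh[-2] = x[2]*h[0] = 0
  r_xh[-1] = x[1]*h[0] + x[2]*h[1] = 9
  r_xh[0] = x[0]*h[0] + x[1]*h[1] = 6
  r_xh[1] = x[0]*h[1] = 6
r_xh = [0, 9, 6, 6] (for k = -2, ..., 1)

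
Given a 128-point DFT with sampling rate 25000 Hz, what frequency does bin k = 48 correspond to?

The frequency of DFT bin k is: f_k = k * f_s / N
f_48 = 48 * 25000 / 128 = 9375 Hz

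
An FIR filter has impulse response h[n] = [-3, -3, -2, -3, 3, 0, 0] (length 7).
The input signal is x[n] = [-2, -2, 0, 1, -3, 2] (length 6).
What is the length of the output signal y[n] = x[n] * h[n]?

For linear convolution, the output length is:
len(y) = len(x) + len(h) - 1 = 6 + 7 - 1 = 12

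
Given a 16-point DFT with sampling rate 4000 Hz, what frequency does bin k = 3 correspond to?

The frequency of DFT bin k is: f_k = k * f_s / N
f_3 = 3 * 4000 / 16 = 750 Hz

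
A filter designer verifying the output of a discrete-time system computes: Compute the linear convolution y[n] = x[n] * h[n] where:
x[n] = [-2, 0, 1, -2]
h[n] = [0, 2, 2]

y[n] = sum_k x[k]*h[n-k]. Output length = len(x) + len(h) - 1 = 4 + 3 - 1 = 6.
y[0] = -2*0 = 0
y[1] = 0*0 + -2*2 = -4
y[2] = 1*0 + 0*2 + -2*2 = -4
y[3] = -2*0 + 1*2 + 0*2 = 2
y[4] = -2*2 + 1*2 = -2
y[5] = -2*2 = -4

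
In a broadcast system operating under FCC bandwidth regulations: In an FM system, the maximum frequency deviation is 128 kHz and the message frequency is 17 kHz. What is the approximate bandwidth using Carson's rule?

Carson's rule: BW = 2*(delta_f + f_m)
= 2*(128 + 17) kHz = 290 kHz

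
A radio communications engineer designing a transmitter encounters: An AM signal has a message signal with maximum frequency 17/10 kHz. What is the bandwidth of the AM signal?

In AM (double-sideband), the bandwidth is twice the message frequency.
BW = 2 * f_m = 2 * 17/10 kHz = 17/5 kHz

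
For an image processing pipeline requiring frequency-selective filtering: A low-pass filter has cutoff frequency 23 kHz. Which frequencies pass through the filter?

A low-pass filter passes all frequencies below the cutoff frequency 23 kHz and attenuates higher frequencies.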